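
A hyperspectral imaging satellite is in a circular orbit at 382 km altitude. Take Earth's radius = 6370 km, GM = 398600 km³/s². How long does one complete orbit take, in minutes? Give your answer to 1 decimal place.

Semi-major axis a = 6370 + 382 = 6752 km. Period T = 2π√(a³/μ) = 2π√(6752³/398600) = 5521.5 s = 92.03 min.

92.0 min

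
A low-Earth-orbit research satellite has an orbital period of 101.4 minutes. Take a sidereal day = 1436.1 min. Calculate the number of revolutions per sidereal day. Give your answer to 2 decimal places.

14.16

T = 101.4 min = 6084.0 s.
Orbits per sidereal day = 86166 / 6084.0 = 14.163.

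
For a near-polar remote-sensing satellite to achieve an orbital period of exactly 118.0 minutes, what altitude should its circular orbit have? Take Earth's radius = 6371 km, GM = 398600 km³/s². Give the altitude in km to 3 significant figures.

T = 118.0 min = 7080.0 s.
From T = 2π√(a³/μ): a = (μ T²/4π²)^(1/3) = (398600 × 7080.0² / 4π²)^(1/3) = 7969 km.
Altitude h = a − R = 7969 − 6371 = 1598 km.

1600 km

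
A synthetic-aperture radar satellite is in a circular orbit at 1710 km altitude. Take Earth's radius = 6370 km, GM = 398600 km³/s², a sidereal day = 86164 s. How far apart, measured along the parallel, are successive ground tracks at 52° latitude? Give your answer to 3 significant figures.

Semi-major axis a = 6370 + 1710 = 8080 km. Period T = 2π√(a³/μ) = 2π√(8080³/398600) = 7228.2 s = 120.47 min.
Node shift per orbit = (7228.2/86164) × 360° = 30.20°.
Equatorial spacing = 30.20 × 111.2 km/° = 3358 km.
At 52° latitude, spacing = 3358 × cos(52°) = 2067 km.

2070 km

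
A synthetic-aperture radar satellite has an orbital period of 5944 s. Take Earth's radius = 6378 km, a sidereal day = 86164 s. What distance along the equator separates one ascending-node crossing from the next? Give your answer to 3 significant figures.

2760 km

During one orbit Earth rotates (5944.0 / 86164) × 360° = 24.83°.
At the equator that is 24.83° × (2π·6378/360) km/° = 24.83 × 111.3 = 2765 km.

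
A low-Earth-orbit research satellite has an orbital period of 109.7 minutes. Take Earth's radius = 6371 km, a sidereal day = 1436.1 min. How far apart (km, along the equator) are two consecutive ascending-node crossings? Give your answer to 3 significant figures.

3060 km

T = 109.7 min = 6582.0 s.
During one orbit Earth rotates (6582.0 / 86166) × 360° = 27.50°.
At the equator that is 27.50° × (2π·6371/360) km/° = 27.50 × 111.2 = 3058 km.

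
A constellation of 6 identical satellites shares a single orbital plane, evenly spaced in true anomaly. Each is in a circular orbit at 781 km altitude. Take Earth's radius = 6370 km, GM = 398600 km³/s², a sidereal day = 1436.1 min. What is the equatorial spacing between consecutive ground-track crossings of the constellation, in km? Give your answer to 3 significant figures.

466 km

Semi-major axis a = 6370 + 781 = 7151 km. Period T = 2π√(a³/μ) = 2π√(7151³/398600) = 6018.1 s = 100.30 min.
Single-satellite node shift = (6018.1/86166) × 360° = 25.14°.
With 6 satellites evenly phased, successive equator crossings are 25.14/6 = 4.191° apart.
That is 4.191 × 111.2 = 466 km at the equator.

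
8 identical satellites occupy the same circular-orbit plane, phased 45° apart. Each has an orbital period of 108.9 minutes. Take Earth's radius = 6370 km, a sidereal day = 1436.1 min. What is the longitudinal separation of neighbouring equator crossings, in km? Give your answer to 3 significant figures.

379 km

T = 108.9 min = 6534.0 s.
Single-satellite node shift = (6534.0/86166) × 360° = 27.30°.
With 8 satellites evenly phased, successive equator crossings are 27.30/8 = 3.412° apart.
That is 3.412 × 111.2 = 379 km at the equator.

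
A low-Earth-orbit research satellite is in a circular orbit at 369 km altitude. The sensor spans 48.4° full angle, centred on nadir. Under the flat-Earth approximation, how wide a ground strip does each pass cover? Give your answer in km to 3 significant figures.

Half-angle = 48.4°/2 = 24.2°.
Swath width ≈ 2h·tan(θ/2) = 2 × 369 × tan(24.2°) = 331.7 km.

332 km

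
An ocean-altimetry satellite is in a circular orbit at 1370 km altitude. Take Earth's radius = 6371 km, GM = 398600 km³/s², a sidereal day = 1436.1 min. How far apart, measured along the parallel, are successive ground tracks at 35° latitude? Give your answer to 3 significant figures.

Semi-major axis a = 6371 + 1370 = 7741 km. Period T = 2π√(a³/μ) = 2π√(7741³/398600) = 6778.1 s = 112.97 min.
Node shift per orbit = (6778.1/86166) × 360° = 28.32°.
Equatorial spacing = 28.32 × 111.2 km/° = 3149 km.
At 35° latitude, spacing = 3149 × cos(35°) = 2579 km.

2580 km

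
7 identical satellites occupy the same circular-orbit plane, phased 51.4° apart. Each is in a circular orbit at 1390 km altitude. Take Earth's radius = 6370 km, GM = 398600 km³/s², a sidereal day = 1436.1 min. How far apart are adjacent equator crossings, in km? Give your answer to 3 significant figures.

451 km

Semi-major axis a = 6370 + 1390 = 7760 km. Period T = 2π√(a³/μ) = 2π√(7760³/398600) = 6803.1 s = 113.38 min.
Single-satellite node shift = (6803.1/86166) × 360° = 28.42°.
With 7 satellites evenly phased, successive equator crossings are 28.42/7 = 4.060° apart.
That is 4.060 × 111.2 = 451 km at the equator.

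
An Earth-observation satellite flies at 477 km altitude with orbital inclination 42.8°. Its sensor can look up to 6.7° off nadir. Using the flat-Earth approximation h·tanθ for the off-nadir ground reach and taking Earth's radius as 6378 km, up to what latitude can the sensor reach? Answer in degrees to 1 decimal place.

43.3°

For a prograde orbit the ground track reaches latitude ±i = ±42.8°.
Sensor half-swath on the ground ≈ 477·tan(6.7°) = 56 km = 0.50° of latitude.
Maximum observable latitude ≈ 42.8 + 0.50 = 43.3°.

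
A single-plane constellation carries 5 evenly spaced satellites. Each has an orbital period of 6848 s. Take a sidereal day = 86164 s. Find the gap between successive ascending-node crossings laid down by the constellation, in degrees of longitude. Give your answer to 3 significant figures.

5.72°

Single-satellite node shift = (6848.0/86164) × 360° = 28.61°.
With 5 satellites evenly phased, successive equator crossings are 28.61/5 = 5.722° apart.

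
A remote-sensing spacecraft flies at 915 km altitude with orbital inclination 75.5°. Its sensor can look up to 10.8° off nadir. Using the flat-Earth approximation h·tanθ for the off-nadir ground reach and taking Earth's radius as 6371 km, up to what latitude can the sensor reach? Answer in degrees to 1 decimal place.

77.1°

For a prograde orbit the ground track reaches latitude ±i = ±75.5°.
Sensor half-swath on the ground ≈ 915·tan(10.8°) = 175 km = 1.57° of latitude.
Maximum observable latitude ≈ 75.5 + 1.57 = 77.1°.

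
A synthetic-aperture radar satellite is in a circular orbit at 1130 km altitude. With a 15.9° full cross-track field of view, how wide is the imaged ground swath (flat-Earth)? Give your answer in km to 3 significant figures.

316 km

Half-angle = 15.9°/2 = 7.95°.
Swath width ≈ 2h·tan(θ/2) = 2 × 1130 × tan(7.95°) = 315.6 km.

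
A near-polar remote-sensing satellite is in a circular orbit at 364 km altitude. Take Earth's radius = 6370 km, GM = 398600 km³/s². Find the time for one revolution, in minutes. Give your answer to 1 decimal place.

Semi-major axis a = 6370 + 364 = 6734 km. Period T = 2π√(a³/μ) = 2π√(6734³/398600) = 5499.5 s = 91.66 min.

91.7 min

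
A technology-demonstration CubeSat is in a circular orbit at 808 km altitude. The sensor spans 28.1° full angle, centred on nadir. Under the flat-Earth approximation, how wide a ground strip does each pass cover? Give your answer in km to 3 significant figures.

Half-angle = 28.1°/2 = 14.05°.
Swath width ≈ 2h·tan(θ/2) = 2 × 808 × tan(14.05°) = 404.4 km.

404 km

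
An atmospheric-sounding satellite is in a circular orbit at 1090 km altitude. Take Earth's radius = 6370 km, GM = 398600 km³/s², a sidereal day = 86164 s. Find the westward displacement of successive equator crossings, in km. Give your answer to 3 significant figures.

Semi-major axis a = 6370 + 1090 = 7460 km. Period T = 2π√(a³/μ) = 2π√(7460³/398600) = 6412.4 s = 106.87 min.
During one orbit Earth rotates (6412.4 / 86164) × 360° = 26.79°.
At the equator that is 26.79° × (2π·6370/360) km/° = 26.79 × 111.2 = 2979 km.

2980 km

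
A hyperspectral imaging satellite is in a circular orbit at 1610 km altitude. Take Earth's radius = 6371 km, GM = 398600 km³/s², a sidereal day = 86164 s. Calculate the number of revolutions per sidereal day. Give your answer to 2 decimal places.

Semi-major axis a = 6371 + 1610 = 7981 km. Period T = 2π√(a³/μ) = 2π√(7981³/398600) = 7095.7 s = 118.26 min.
Orbits per sidereal day = 86164 / 7095.7 = 12.143.

12.14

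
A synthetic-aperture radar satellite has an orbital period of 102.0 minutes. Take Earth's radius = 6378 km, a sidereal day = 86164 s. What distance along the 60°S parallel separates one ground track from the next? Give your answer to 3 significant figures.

T = 102.0 min = 6120.0 s.
Node shift per orbit = (6120.0/86164) × 360° = 25.57°.
Equatorial spacing = 25.57 × 111.3 km/° = 2846 km.
At 60° latitude, spacing = 2846 × cos(60°) = 1423 km.

1420 km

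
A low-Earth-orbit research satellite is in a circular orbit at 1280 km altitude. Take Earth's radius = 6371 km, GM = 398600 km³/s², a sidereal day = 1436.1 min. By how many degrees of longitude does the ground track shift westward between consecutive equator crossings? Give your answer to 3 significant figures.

27.8°

Semi-major axis a = 6371 + 1280 = 7651 km. Period T = 2π√(a³/μ) = 2π√(7651³/398600) = 6660.2 s = 111.00 min.
During one orbit Earth rotates (6660.2 / 86166) × 360° = 27.83°.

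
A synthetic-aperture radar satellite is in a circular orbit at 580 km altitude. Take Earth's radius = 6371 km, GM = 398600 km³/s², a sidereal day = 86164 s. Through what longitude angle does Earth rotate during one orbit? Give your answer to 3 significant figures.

Semi-major axis a = 6371 + 580 = 6951 km. Period T = 2π√(a³/μ) = 2π√(6951³/398600) = 5767.4 s = 96.12 min.
During one orbit Earth rotates (5767.4 / 86164) × 360° = 24.10°.

24.1°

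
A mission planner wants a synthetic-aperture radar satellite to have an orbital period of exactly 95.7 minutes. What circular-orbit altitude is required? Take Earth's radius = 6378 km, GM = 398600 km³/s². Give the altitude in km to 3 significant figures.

T = 95.7 min = 5742.0 s.
From T = 2π√(a³/μ): a = (μ T²/4π²)^(1/3) = (398600 × 5742.0² / 4π²)^(1/3) = 6931 km.
Altitude h = a − R = 6931 − 6378 = 553 km.

553 km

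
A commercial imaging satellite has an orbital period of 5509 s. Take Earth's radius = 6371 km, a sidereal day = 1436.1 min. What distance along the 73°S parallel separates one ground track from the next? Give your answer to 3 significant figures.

Node shift per orbit = (5509.0/86166) × 360° = 23.02°.
Equatorial spacing = 23.02 × 111.2 km/° = 2559 km.
At 73° latitude, spacing = 2559 × cos(73°) = 748 km.

748 km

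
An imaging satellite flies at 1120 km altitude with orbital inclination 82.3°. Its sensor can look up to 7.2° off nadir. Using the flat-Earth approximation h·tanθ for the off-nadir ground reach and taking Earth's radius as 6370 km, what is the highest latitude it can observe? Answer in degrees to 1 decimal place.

For a prograde orbit the ground track reaches latitude ±i = ±82.3°.
Sensor half-swath on the ground ≈ 1120·tan(7.2°) = 141 km = 1.27° of latitude.
Maximum observable latitude ≈ 82.3 + 1.27 = 83.6°.

83.6°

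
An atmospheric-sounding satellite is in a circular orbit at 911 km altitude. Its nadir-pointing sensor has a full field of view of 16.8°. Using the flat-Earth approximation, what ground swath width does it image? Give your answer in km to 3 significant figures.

269 km

Half-angle = 16.8°/2 = 8.4°.
Swath width ≈ 2h·tan(θ/2) = 2 × 911 × tan(8.4°) = 269.0 km.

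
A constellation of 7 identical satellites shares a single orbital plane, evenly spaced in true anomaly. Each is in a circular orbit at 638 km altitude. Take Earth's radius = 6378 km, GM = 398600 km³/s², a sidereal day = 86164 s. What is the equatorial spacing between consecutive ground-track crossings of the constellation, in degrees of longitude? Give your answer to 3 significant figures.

3.49°

Semi-major axis a = 6378 + 638 = 7016 km. Period T = 2π√(a³/μ) = 2π√(7016³/398600) = 5848.5 s = 97.48 min.
Single-satellite node shift = (5848.5/86164) × 360° = 24.44°.
With 7 satellites evenly phased, successive equator crossings are 24.44/7 = 3.491° apart.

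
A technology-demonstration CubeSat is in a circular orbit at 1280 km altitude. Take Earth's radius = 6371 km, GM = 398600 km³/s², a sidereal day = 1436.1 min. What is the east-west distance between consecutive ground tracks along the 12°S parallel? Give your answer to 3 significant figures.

Semi-major axis a = 6371 + 1280 = 7651 km. Period T = 2π√(a³/μ) = 2π√(7651³/398600) = 6660.2 s = 111.00 min.
Node shift per orbit = (6660.2/86166) × 360° = 27.83°.
Equatorial spacing = 27.83 × 111.2 km/° = 3094 km.
At 12° latitude, spacing = 3094 × cos(12°) = 3027 km.

3030 km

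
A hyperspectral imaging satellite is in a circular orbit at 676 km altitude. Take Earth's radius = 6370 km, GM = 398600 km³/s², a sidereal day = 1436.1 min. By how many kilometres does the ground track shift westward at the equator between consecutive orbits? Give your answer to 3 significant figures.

2730 km

Semi-major axis a = 6370 + 676 = 7046 km. Period T = 2π√(a³/μ) = 2π√(7046³/398600) = 5886.1 s = 98.10 min.
During one orbit Earth rotates (5886.1 / 86166) × 360° = 24.59°.
At the equator that is 24.59° × (2π·6370/360) km/° = 24.59 × 111.2 = 2734 km.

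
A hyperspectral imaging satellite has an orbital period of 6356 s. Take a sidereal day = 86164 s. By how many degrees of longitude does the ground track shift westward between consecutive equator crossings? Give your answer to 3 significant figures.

During one orbit Earth rotates (6356.0 / 86164) × 360° = 26.56°.

26.6°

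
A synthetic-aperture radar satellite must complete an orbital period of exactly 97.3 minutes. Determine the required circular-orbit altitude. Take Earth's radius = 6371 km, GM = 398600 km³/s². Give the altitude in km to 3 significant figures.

T = 97.3 min = 5838.0 s.
From T = 2π√(a³/μ): a = (μ T²/4π²)^(1/3) = (398600 × 5838.0² / 4π²)^(1/3) = 7008 km.
Altitude h = a − R = 7008 − 6371 = 637 km.

637 km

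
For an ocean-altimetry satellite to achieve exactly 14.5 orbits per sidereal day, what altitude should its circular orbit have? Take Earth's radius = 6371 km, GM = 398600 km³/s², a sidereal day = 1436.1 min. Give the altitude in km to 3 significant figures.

720 km

Required period T = 86166 / 14.5 = 5942.5 s.
From T = 2π√(a³/μ): a = (μ T²/4π²)^(1/3) = (398600 × 5942.5² / 4π²)^(1/3) = 7091 km.
Altitude h = a − R = 7091 − 6371 = 720 km.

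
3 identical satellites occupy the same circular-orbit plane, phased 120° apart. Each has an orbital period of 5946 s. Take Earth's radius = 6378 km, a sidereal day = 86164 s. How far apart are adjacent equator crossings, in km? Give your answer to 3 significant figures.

Single-satellite node shift = (5946.0/86164) × 360° = 24.84°.
With 3 satellites evenly phased, successive equator crossings are 24.84/3 = 8.281° apart.
That is 8.281 × 111.3 = 922 km at the equator.

922 km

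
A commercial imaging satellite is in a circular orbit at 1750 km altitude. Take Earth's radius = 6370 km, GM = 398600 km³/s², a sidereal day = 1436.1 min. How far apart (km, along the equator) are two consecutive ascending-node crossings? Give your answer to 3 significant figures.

Semi-major axis a = 6370 + 1750 = 8120 km. Period T = 2π√(a³/μ) = 2π√(8120³/398600) = 7281.9 s = 121.37 min.
During one orbit Earth rotates (7281.9 / 86166) × 360° = 30.42°.
At the equator that is 30.42° × (2π·6370/360) km/° = 30.42 × 111.2 = 3382 km.

3380 km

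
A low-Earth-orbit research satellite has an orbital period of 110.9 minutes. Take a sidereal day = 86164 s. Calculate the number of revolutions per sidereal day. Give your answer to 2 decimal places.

12.95

T = 110.9 min = 6654.0 s.
Orbits per sidereal day = 86164 / 6654.0 = 12.949.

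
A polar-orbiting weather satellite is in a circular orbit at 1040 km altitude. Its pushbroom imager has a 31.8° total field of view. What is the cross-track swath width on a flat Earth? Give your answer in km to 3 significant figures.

Half-angle = 31.8°/2 = 15.9°.
Swath width ≈ 2h·tan(θ/2) = 2 × 1040 × tan(15.9°) = 592.5 km.

593 km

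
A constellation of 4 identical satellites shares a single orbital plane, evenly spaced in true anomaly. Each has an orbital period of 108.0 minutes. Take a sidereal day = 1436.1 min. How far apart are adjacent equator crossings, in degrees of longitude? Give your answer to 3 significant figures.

T = 108.0 min = 6480.0 s.
Single-satellite node shift = (6480.0/86166) × 360° = 27.07°.
With 4 satellites evenly phased, successive equator crossings are 27.07/4 = 6.768° apart.

6.77°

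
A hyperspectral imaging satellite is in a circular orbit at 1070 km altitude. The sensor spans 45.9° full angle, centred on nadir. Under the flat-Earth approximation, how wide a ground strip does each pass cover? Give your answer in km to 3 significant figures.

Half-angle = 45.9°/2 = 22.95°.
Swath width ≈ 2h·tan(θ/2) = 2 × 1070 × tan(22.95°) = 906.2 km.

906 km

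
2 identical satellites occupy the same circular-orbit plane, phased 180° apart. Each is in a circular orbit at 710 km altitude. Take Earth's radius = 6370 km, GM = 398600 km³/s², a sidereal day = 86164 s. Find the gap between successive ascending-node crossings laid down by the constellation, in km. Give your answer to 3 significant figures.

1380 km

Semi-major axis a = 6370 + 710 = 7080 km. Period T = 2π√(a³/μ) = 2π√(7080³/398600) = 5928.7 s = 98.81 min.
Single-satellite node shift = (5928.7/86164) × 360° = 24.77°.
With 2 satellites evenly phased, successive equator crossings are 24.77/2 = 12.385° apart.
That is 12.385 × 111.2 = 1377 km at the equator.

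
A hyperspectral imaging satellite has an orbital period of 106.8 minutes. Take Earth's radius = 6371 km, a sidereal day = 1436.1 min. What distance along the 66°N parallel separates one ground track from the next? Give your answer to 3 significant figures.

1210 km

T = 106.8 min = 6408.0 s.
Node shift per orbit = (6408.0/86166) × 360° = 26.77°.
Equatorial spacing = 26.77 × 111.2 km/° = 2977 km.
At 66° latitude, spacing = 2977 × cos(66°) = 1211 km.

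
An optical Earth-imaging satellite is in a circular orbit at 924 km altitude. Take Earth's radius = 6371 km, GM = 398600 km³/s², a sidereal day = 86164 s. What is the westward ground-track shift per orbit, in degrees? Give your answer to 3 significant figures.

Semi-major axis a = 6371 + 924 = 7295 km. Period T = 2π√(a³/μ) = 2π√(7295³/398600) = 6200.8 s = 103.35 min.
During one orbit Earth rotates (6200.8 / 86164) × 360° = 25.91°.

25.9°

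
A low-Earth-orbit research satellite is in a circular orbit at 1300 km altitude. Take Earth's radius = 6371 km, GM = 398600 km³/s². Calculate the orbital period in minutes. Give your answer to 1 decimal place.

111.4 min

Semi-major axis a = 6371 + 1300 = 7671 km. Period T = 2π√(a³/μ) = 2π√(7671³/398600) = 6686.4 s = 111.44 min.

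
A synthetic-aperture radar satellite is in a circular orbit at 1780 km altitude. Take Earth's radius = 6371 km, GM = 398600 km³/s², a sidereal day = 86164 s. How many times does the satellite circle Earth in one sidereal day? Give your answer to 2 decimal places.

11.77

Semi-major axis a = 6371 + 1780 = 8151 km. Period T = 2π√(a³/μ) = 2π√(8151³/398600) = 7323.6 s = 122.06 min.
Orbits per sidereal day = 86164 / 7323.6 = 11.765.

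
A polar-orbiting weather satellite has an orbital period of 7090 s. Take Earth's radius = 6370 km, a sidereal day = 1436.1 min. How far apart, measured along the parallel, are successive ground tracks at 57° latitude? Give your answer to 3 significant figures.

Node shift per orbit = (7090.0/86166) × 360° = 29.62°.
Equatorial spacing = 29.62 × 111.2 km/° = 3293 km.
At 57° latitude, spacing = 3293 × cos(57°) = 1794 km.

1790 km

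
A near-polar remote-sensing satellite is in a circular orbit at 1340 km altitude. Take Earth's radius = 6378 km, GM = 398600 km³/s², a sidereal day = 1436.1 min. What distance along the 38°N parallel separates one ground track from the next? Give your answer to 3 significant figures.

2470 km

Semi-major axis a = 6378 + 1340 = 7718 km. Period T = 2π√(a³/μ) = 2π√(7718³/398600) = 6747.9 s = 112.46 min.
Node shift per orbit = (6747.9/86166) × 360° = 28.19°.
Equatorial spacing = 28.19 × 111.3 km/° = 3138 km.
At 38° latitude, spacing = 3138 × cos(38°) = 2473 km.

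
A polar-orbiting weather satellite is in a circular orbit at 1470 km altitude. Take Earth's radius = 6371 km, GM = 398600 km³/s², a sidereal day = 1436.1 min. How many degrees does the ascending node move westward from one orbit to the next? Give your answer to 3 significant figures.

28.9°

Semi-major axis a = 6371 + 1470 = 7841 km. Period T = 2π√(a³/μ) = 2π√(7841³/398600) = 6909.8 s = 115.16 min.
During one orbit Earth rotates (6909.8 / 86166) × 360° = 28.87°.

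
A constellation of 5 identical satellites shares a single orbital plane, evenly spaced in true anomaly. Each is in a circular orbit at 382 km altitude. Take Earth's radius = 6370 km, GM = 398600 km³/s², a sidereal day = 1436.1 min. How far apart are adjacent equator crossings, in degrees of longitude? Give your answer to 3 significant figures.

4.61°

Semi-major axis a = 6370 + 382 = 6752 km. Period T = 2π√(a³/μ) = 2π√(6752³/398600) = 5521.5 s = 92.03 min.
Single-satellite node shift = (5521.5/86166) × 360° = 23.07°.
With 5 satellites evenly phased, successive equator crossings are 23.07/5 = 4.614° apart.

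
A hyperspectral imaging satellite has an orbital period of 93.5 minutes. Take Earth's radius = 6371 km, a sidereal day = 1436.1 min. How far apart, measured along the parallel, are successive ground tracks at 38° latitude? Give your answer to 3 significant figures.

T = 93.5 min = 5610.0 s.
Node shift per orbit = (5610.0/86166) × 360° = 23.44°.
Equatorial spacing = 23.44 × 111.2 km/° = 2606 km.
At 38° latitude, spacing = 2606 × cos(38°) = 2054 km.

2050 km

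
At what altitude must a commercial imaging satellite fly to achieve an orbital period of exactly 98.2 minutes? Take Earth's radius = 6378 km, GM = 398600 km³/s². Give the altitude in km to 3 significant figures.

T = 98.2 min = 5892.0 s.
From T = 2π√(a³/μ): a = (μ T²/4π²)^(1/3) = (398600 × 5892.0² / 4π²)^(1/3) = 7051 km.
Altitude h = a − R = 7051 − 6378 = 673 km.

673 km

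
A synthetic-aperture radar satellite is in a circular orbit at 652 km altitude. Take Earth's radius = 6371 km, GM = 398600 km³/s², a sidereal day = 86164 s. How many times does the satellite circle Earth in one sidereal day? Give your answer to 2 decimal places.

Semi-major axis a = 6371 + 652 = 7023 km. Period T = 2π√(a³/μ) = 2π√(7023³/398600) = 5857.3 s = 97.62 min.
Orbits per sidereal day = 86164 / 5857.3 = 14.711.

14.71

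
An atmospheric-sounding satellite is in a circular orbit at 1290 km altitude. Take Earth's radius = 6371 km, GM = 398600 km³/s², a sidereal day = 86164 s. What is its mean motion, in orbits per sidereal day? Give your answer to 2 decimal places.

12.91

Semi-major axis a = 6371 + 1290 = 7661 km. Period T = 2π√(a³/μ) = 2π√(7661³/398600) = 6673.3 s = 111.22 min.
Orbits per sidereal day = 86164 / 6673.3 = 12.912.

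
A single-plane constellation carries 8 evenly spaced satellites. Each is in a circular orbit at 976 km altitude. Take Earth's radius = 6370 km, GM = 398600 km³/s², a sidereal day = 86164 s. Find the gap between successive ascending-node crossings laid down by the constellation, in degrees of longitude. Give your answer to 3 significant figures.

Semi-major axis a = 6370 + 976 = 7346 km. Period T = 2π√(a³/μ) = 2π√(7346³/398600) = 6266.0 s = 104.43 min.
Single-satellite node shift = (6266.0/86164) × 360° = 26.18°.
With 8 satellites evenly phased, successive equator crossings are 26.18/8 = 3.272° apart.

3.27°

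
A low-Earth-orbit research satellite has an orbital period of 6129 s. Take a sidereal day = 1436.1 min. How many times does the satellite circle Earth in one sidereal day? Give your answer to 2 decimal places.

14.06

Orbits per sidereal day = 86166 / 6129.0 = 14.059.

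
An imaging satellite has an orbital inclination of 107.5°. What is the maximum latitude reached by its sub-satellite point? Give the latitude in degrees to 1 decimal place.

72.5°

Retrograde orbit: the ground track reaches ±(180° − i) = ±(180 − 107.5) = ±72.5°.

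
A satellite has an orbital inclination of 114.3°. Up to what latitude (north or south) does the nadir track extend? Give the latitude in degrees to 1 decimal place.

Retrograde orbit: the ground track reaches ±(180° − i) = ±(180 − 114.3) = ±65.7°.

65.7°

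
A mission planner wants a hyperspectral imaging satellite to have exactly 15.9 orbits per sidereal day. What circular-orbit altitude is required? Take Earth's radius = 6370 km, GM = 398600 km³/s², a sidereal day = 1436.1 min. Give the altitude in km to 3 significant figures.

Required period T = 86166 / 15.9 = 5419.2 s.
From T = 2π√(a³/μ): a = (μ T²/4π²)^(1/3) = (398600 × 5419.2² / 4π²)^(1/3) = 6668 km.
Altitude h = a − R = 6668 − 6370 = 298 km.

298 km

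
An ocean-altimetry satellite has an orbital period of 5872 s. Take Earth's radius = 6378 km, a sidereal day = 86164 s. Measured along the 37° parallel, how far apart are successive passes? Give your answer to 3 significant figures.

Node shift per orbit = (5872.0/86164) × 360° = 24.53°.
Equatorial spacing = 24.53 × 111.3 km/° = 2731 km.
At 37° latitude, spacing = 2731 × cos(37°) = 2181 km.

2180 km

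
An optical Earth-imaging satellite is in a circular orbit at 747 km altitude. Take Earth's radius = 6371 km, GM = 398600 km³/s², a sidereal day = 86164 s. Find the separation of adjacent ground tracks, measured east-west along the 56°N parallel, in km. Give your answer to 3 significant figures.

1550 km

Semi-major axis a = 6371 + 747 = 7118 km. Period T = 2π√(a³/μ) = 2π√(7118³/398600) = 5976.5 s = 99.61 min.
Node shift per orbit = (5976.5/86164) × 360° = 24.97°.
Equatorial spacing = 24.97 × 111.2 km/° = 2777 km.
At 56° latitude, spacing = 2777 × cos(56°) = 1553 km.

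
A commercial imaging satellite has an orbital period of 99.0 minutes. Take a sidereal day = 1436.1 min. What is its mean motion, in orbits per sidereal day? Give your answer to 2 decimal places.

T = 99.0 min = 5940.0 s.
Orbits per sidereal day = 86166 / 5940.0 = 14.506.

14.51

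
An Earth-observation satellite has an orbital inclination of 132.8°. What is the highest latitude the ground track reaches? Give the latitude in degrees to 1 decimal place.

Retrograde orbit: the ground track reaches ±(180° − i) = ±(180 − 132.8) = ±47.2°.

47.2°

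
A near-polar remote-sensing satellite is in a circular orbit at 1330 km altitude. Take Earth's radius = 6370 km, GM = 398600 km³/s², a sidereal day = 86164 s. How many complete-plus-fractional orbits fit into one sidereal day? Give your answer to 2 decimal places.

12.81

Semi-major axis a = 6370 + 1330 = 7700 km. Period T = 2π√(a³/μ) = 2π√(7700³/398600) = 6724.3 s = 112.07 min.
Orbits per sidereal day = 86164 / 6724.3 = 12.814.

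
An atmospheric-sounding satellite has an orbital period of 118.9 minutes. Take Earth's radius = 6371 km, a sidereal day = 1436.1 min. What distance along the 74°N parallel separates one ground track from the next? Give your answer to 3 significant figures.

914 km

T = 118.9 min = 7134.0 s.
Node shift per orbit = (7134.0/86166) × 360° = 29.81°.
Equatorial spacing = 29.81 × 111.2 km/° = 3314 km.
At 74° latitude, spacing = 3314 × cos(74°) = 914 km.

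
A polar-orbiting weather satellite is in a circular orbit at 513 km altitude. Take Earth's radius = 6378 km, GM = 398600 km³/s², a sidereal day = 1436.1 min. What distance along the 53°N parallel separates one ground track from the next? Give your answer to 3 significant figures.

Semi-major axis a = 6378 + 513 = 6891 km. Period T = 2π√(a³/μ) = 2π√(6891³/398600) = 5692.9 s = 94.88 min.
Node shift per orbit = (5692.9/86166) × 360° = 23.78°.
Equatorial spacing = 23.78 × 111.3 km/° = 2648 km.
At 53° latitude, spacing = 2648 × cos(53°) = 1593 km.

1590 km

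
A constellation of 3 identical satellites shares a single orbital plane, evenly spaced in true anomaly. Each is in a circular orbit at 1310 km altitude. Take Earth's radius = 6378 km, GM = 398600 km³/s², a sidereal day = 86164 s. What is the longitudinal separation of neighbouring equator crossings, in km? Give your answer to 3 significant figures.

Semi-major axis a = 6378 + 1310 = 7688 km. Period T = 2π√(a³/μ) = 2π√(7688³/398600) = 6708.6 s = 111.81 min.
Single-satellite node shift = (6708.6/86164) × 360° = 28.03°.
With 3 satellites evenly phased, successive equator crossings are 28.03/3 = 9.343° apart.
That is 9.343 × 111.3 = 1040 km at the equator.

1040 km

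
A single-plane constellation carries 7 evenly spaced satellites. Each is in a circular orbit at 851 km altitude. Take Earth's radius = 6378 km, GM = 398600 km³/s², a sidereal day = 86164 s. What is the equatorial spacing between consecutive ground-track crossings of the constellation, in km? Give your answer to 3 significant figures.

Semi-major axis a = 6378 + 851 = 7229 km. Period T = 2π√(a³/μ) = 2π√(7229³/398600) = 6116.9 s = 101.95 min.
Single-satellite node shift = (6116.9/86164) × 360° = 25.56°.
With 7 satellites evenly phased, successive equator crossings are 25.56/7 = 3.651° apart.
That is 3.651 × 111.3 = 406 km at the equator.

406 km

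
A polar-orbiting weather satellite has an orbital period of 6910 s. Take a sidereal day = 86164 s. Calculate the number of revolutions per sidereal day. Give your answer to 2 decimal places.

12.47

Orbits per sidereal day = 86164 / 6910.0 = 12.469.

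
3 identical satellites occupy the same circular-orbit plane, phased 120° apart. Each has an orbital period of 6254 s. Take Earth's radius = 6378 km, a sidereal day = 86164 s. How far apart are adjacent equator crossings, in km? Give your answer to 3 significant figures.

Single-satellite node shift = (6254.0/86164) × 360° = 26.13°.
With 3 satellites evenly phased, successive equator crossings are 26.13/3 = 8.710° apart.
That is 8.710 × 111.3 = 970 km at the equator.

970 km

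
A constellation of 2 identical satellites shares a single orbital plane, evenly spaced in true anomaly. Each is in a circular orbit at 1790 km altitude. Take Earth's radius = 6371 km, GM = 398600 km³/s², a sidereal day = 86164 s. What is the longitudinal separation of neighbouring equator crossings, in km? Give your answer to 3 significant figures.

1700 km

Semi-major axis a = 6371 + 1790 = 8161 km. Period T = 2π√(a³/μ) = 2π√(8161³/398600) = 7337.1 s = 122.29 min.
Single-satellite node shift = (7337.1/86164) × 360° = 30.66°.
With 2 satellites evenly phased, successive equator crossings are 30.66/2 = 15.328° apart.
That is 15.328 × 111.2 = 1704 km at the equator.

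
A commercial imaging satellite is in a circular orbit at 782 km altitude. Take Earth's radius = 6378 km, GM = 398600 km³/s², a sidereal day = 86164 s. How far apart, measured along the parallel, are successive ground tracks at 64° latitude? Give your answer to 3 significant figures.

1230 km

Semi-major axis a = 6378 + 782 = 7160 km. Period T = 2π√(a³/μ) = 2π√(7160³/398600) = 6029.5 s = 100.49 min.
Node shift per orbit = (6029.5/86164) × 360° = 25.19°.
Equatorial spacing = 25.19 × 111.3 km/° = 2804 km.
At 64° latitude, spacing = 2804 × cos(64°) = 1229 km.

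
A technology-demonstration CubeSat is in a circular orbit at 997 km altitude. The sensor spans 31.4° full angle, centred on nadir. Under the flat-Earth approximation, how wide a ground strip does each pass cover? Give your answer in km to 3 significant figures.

560 km

Half-angle = 31.4°/2 = 15.7°.
Swath width ≈ 2h·tan(θ/2) = 2 × 997 × tan(15.7°) = 560.5 km.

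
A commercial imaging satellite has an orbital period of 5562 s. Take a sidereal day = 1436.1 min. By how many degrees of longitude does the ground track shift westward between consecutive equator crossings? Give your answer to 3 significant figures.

23.2°

During one orbit Earth rotates (5562.0 / 86166) × 360° = 23.24°.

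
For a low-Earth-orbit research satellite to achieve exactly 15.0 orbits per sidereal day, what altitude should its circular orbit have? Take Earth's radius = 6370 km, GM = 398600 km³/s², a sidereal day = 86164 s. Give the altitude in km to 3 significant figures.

Required period T = 86164 / 15.0 = 5744.3 s.
From T = 2π√(a³/μ): a = (μ T²/4π²)^(1/3) = (398600 × 5744.3² / 4π²)^(1/3) = 6932 km.
Altitude h = a − R = 6932 − 6370 = 562 km.

562 km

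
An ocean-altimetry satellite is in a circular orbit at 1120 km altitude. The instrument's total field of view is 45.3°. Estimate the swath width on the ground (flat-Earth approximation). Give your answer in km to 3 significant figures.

935 km

Half-angle = 45.3°/2 = 22.65°.
Swath width ≈ 2h·tan(θ/2) = 2 × 1120 × tan(22.65°) = 934.7 km.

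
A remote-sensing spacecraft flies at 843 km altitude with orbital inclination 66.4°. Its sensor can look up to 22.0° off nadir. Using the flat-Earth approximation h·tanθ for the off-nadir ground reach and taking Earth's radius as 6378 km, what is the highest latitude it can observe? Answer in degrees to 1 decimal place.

For a prograde orbit the ground track reaches latitude ±i = ±66.4°.
Sensor half-swath on the ground ≈ 843·tan(22.0°) = 341 km = 3.06° of latitude.
Maximum observable latitude ≈ 66.4 + 3.06 = 69.5°.

69.5°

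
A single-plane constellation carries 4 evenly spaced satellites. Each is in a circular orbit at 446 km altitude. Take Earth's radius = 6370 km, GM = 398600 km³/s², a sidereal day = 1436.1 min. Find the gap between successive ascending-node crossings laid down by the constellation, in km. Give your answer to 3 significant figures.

650 km

Semi-major axis a = 6370 + 446 = 6816 km. Period T = 2π√(a³/μ) = 2π√(6816³/398600) = 5600.2 s = 93.34 min.
Single-satellite node shift = (5600.2/86166) × 360° = 23.40°.
With 4 satellites evenly phased, successive equator crossings are 23.40/4 = 5.849° apart.
That is 5.849 × 111.2 = 650 km at the equator.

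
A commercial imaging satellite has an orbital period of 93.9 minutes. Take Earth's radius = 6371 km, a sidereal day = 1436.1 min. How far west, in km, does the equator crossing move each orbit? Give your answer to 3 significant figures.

T = 93.9 min = 5634.0 s.
During one orbit Earth rotates (5634.0 / 86166) × 360° = 23.54°.
At the equator that is 23.54° × (2π·6371/360) km/° = 23.54 × 111.2 = 2617 km.

2620 km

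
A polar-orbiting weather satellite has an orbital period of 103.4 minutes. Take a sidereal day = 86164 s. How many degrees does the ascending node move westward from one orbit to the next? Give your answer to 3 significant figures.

25.9°

T = 103.4 min = 6204.0 s.
During one orbit Earth rotates (6204.0 / 86164) × 360° = 25.92°.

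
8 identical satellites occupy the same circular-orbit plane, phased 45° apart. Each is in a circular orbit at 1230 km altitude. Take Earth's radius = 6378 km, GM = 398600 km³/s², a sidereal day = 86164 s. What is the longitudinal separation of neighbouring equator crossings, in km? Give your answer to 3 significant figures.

Semi-major axis a = 6378 + 1230 = 7608 km. Period T = 2π√(a³/μ) = 2π√(7608³/398600) = 6604.2 s = 110.07 min.
Single-satellite node shift = (6604.2/86164) × 360° = 27.59°.
With 8 satellites evenly phased, successive equator crossings are 27.59/8 = 3.449° apart.
That is 3.449 × 111.3 = 384 km at the equator.

384 km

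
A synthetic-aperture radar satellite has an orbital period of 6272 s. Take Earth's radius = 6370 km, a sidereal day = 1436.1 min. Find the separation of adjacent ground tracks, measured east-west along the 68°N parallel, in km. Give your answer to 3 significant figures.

Node shift per orbit = (6272.0/86166) × 360° = 26.20°.
Equatorial spacing = 26.20 × 111.2 km/° = 2913 km.
At 68° latitude, spacing = 2913 × cos(68°) = 1091 km.

1090 km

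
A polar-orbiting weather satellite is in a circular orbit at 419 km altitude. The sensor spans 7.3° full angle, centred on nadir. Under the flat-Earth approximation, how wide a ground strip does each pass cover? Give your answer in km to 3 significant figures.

53.5 km

Half-angle = 7.3°/2 = 3.65°.
Swath width ≈ 2h·tan(θ/2) = 2 × 419 × tan(3.65°) = 53.5 km.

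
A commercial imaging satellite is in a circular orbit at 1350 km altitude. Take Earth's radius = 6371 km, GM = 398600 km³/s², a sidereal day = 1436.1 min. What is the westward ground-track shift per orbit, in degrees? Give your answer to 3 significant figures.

28.2°

Semi-major axis a = 6371 + 1350 = 7721 km. Period T = 2π√(a³/μ) = 2π√(7721³/398600) = 6751.8 s = 112.53 min.
During one orbit Earth rotates (6751.8 / 86166) × 360° = 28.21°.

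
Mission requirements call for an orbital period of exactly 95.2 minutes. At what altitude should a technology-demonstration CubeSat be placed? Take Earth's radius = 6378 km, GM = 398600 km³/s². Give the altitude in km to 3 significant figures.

T = 95.2 min = 5712.0 s.
From T = 2π√(a³/μ): a = (μ T²/4π²)^(1/3) = (398600 × 5712.0² / 4π²)^(1/3) = 6906 km.
Altitude h = a − R = 6906 − 6378 = 528 km.

528 km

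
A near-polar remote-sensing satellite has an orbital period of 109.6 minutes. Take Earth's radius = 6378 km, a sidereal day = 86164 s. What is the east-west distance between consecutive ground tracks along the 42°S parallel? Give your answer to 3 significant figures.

T = 109.6 min = 6576.0 s.
Node shift per orbit = (6576.0/86164) × 360° = 27.48°.
Equatorial spacing = 27.48 × 111.3 km/° = 3058 km.
At 42° latitude, spacing = 3058 × cos(42°) = 2273 km.

2270 km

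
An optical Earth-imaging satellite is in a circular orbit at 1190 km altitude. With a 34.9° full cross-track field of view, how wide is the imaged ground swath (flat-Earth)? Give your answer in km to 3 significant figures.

748 km

Half-angle = 34.9°/2 = 17.45°.
Swath width ≈ 2h·tan(θ/2) = 2 × 1190 × tan(17.45°) = 748.1 km.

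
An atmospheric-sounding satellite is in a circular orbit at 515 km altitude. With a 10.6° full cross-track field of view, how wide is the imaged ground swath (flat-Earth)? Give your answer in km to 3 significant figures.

95.6 km

Half-angle = 10.6°/2 = 5.3°.
Swath width ≈ 2h·tan(θ/2) = 2 × 515 × tan(5.3°) = 95.6 km.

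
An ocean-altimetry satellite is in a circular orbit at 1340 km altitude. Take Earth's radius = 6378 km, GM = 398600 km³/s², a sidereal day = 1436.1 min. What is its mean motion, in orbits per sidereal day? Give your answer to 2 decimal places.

Semi-major axis a = 6378 + 1340 = 7718 km. Period T = 2π√(a³/μ) = 2π√(7718³/398600) = 6747.9 s = 112.46 min.
Orbits per sidereal day = 86166 / 6747.9 = 12.769.

12.77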